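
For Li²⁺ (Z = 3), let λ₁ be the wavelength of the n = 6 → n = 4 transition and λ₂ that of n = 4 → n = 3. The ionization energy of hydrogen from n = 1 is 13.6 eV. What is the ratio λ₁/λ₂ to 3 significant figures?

1.40

λ ∝ 1/ΔE ∝ 1/(1/n_f² − 1/n_i²), and the Z² and hc factors cancel in the ratio.
λ₁/λ₂ = (1/3² − 1/4²)/(1/4² − 1/6²) = 0.04861/0.03472 = 1.40.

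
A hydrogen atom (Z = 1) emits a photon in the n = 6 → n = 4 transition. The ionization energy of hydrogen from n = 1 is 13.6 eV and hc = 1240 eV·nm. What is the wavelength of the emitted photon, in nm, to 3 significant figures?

ΔE = 13.60 × (1/4² − 1/6²) = 13.60 × 0.03472 = 0.4722 eV.
λ = hc/ΔE = 1240 / 0.4722 = 2630 nm.
This line belongs to the Brackett series.

2630 nm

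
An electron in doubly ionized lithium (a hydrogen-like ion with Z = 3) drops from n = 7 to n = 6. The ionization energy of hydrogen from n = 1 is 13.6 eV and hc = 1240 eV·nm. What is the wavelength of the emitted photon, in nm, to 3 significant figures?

1370 nm

For Z = 3 the level energies scale as Z², so the effective Rydberg energy is 13.6 × 9 = 122.4 eV.
ΔE = 122.4 × (1/6² − 1/7²) = 122.4 × 0.007370 = 0.9020 eV.
λ = hc/ΔE = 1240 / 0.9020 = 1370 nm.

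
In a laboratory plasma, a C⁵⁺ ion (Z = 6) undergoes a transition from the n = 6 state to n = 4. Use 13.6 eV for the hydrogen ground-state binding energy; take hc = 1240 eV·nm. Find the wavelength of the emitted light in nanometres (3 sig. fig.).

72.9 nm

For Z = 6 the level energies scale as Z², so the effective Rydberg energy is 13.6 × 36 = 489.6 eV.
ΔE = 489.6 × (1/4² − 1/6²) = 489.6 × 0.03472 = 17.00 eV.
λ = hc/ΔE = 1240 / 17.00 = 72.9 nm.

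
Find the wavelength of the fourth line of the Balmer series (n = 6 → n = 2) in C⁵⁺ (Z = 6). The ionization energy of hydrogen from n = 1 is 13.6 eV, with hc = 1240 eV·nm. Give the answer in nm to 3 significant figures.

11.4 nm

The Balmer series terminates on n_f = 2; the fourth line has n_i = 2+4 = 6.
ΔE = 489.6 × (1/2² − 1/6²) = 108.8 eV.
λ = 1240 / 108.8 = 11.4 nm.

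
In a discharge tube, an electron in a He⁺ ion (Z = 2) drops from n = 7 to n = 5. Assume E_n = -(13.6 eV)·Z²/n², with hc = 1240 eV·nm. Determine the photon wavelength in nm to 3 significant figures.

1160 nm

For Z = 2 the level energies scale as Z², so the effective Rydberg energy is 13.6 × 4 = 54.40 eV.
ΔE = 54.40 × (1/5² − 1/7²) = 54.40 × 0.01959 = 1.066 eV.
λ = hc/ΔE = 1240 / 1.066 = 1160 nm.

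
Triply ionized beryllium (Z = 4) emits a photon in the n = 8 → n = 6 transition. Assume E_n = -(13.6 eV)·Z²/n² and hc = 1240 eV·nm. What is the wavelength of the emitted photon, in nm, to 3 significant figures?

469 nm

For Z = 4 the level energies scale as Z², so the effective Rydberg energy is 13.6 × 16 = 217.6 eV.
ΔE = 217.6 × (1/6² − 1/8²) = 217.6 × 0.01215 = 2.644 eV.
λ = hc/ΔE = 1240 / 2.644 = 469 nm.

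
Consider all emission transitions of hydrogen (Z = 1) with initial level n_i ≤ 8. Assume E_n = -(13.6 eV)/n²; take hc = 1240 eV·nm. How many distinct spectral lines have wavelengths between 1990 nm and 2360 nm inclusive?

Enumerate all n_i → n_f pairs with 1 ≤ n_f < n_i ≤ 8 and compute λ = 1240 / [13.6·1·(1/n_f² − 1/n_i²)].
Lines falling in [1990, 2360] nm: 7→4 (2166 nm).

1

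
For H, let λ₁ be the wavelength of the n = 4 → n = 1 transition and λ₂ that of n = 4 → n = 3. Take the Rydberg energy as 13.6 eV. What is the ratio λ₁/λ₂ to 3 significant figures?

λ ∝ 1/ΔE ∝ 1/(1/n_f² − 1/n_i²), and the Z² and hc factors cancel in the ratio.
λ₁/λ₂ = (1/3² − 1/4²)/(1/1² − 1/4²) = 0.04861/0.9375 = 0.0519.

0.0519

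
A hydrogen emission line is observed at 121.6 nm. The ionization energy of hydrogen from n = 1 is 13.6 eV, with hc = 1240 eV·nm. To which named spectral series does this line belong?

Lyman

ΔE = 1240/121.6 = 10.20 eV.
This matches 13.6 × (1/1² − 1/2²), so n_f = 1: the Lyman series.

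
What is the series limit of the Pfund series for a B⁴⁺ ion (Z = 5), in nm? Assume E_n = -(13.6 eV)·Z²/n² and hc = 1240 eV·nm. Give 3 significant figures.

91.2 nm

The Pfund series has lower level n_f = 5; the series limit corresponds to n_i → ∞.
ΔE_max = 13.6 × 25 / 5² = 13.60 eV.
λ_min = 1240 / 13.60 = 91.2 nm.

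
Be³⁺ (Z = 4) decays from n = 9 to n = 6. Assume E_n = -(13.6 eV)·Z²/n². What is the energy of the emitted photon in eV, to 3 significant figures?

3.36 eV

The Bohr energies scale as Z², so for Z = 4: E_n = −217.6/n² eV.
E_9 = −217.6/81 = −2.686 eV and E_6 = −217.6/36 = −6.044 eV.
The photon energy is |E_9 − E_6| = 3.36 eV.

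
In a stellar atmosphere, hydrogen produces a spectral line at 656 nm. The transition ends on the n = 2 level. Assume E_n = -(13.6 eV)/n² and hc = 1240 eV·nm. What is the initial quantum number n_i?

The photon energy is ΔE = hc/λ = 1240 / 656 = 1.890 eV.
With Z = 1, ΔE = 13.60 × (1/n_f² − 1/n_i²), so 1/n_f² − 1/n_i² = 0.1390.
With n_f = 2: 1/n_i² = 1/4 − 0.1390 = 0.1110, so n_i ≈ 3.00.

n_i = 3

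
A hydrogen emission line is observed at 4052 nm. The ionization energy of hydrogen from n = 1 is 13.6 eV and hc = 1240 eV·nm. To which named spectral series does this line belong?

Brackett

ΔE = 1240/4052 = 0.3060 eV.
This matches 13.6 × (1/4² − 1/5²), so n_f = 4: the Brackett series.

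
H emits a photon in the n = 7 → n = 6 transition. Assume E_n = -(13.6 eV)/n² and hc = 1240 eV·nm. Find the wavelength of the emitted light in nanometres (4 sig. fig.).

12370 nm

ΔE = 13.60 × (1/6² − 1/7²) = 13.60 × 0.007370 = 0.1002 eV.
λ = hc/ΔE = 1240 / 0.1002 = 12370 nm.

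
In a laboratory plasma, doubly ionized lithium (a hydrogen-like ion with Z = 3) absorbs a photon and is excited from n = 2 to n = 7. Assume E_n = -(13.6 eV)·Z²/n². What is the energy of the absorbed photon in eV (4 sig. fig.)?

The Bohr energies scale as Z², so for Z = 3: E_n = −122.4/n² eV.
E_7 = −122.4/49 = −2.498 eV and E_2 = −122.4/4 = −30.60 eV.
The photon energy is |E_7 − E_2| = 28.10 eV.

28.10 eV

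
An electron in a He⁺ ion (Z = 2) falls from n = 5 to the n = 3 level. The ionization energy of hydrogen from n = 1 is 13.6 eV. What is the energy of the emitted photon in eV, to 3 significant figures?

3.87 eV

The Bohr energies scale as Z², so for Z = 2: E_n = −54.40/n² eV.
E_5 = −54.40/25 = −2.176 eV and E_3 = −54.40/9 = −6.044 eV.
The photon energy is |E_5 − E_3| = 3.87 eV.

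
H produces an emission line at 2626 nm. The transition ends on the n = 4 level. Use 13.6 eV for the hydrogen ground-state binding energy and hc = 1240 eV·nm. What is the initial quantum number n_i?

n_i = 6

The photon energy is ΔE = hc/λ = 1240 / 2626 = 0.4722 eV.
With Z = 1, ΔE = 13.60 × (1/n_f² − 1/n_i²), so 1/n_f² − 1/n_i² = 0.03472.
With n_f = 4: 1/n_i² = 1/16 − 0.03472 = 0.02778, so n_i ≈ 6.00.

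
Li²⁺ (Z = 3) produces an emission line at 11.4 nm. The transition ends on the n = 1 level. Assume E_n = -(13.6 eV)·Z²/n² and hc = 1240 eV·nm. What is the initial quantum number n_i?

n_i = 3

The photon energy is ΔE = hc/λ = 1240 / 11.4 = 108.8 eV.
With Z = 3, ΔE = 122.4 × (1/n_f² − 1/n_i²), so 1/n_f² − 1/n_i² = 0.8887.
With n_f = 1: 1/n_i² = 1/1 − 0.8887 = 0.1113, so n_i ≈ 3.00.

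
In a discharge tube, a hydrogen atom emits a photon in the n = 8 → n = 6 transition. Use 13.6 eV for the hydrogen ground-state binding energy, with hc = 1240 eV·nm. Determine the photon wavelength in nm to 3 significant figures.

ΔE = 13.60 × (1/6² − 1/8²) = 13.60 × 0.01215 = 0.1653 eV.
λ = hc/ΔE = 1240 / 0.1653 = 7500 nm.

7500 nm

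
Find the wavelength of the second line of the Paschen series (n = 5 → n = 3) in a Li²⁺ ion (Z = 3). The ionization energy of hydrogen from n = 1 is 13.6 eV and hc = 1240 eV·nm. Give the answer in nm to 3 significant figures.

The Paschen series terminates on n_f = 3; the second line has n_i = 3+2 = 5.
ΔE = 122.4 × (1/3² − 1/5²) = 8.704 eV.
λ = 1240 / 8.704 = 142 nm.

142 nm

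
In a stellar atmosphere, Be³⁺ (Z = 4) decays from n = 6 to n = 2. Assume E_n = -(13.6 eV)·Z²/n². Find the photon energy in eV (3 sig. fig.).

48.4 eV

The Bohr energies scale as Z², so for Z = 4: E_n = −217.6/n² eV.
E_6 = −217.6/36 = −6.044 eV and E_2 = −217.6/4 = −54.40 eV.
The photon energy is |E_6 − E_2| = 48.4 eV.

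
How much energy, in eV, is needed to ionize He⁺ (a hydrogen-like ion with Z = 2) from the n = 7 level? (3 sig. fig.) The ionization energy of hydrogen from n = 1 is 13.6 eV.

E_n = −13.6 Z²/n² = −54.40/n² eV for Z = 2.
E_7 = −54.40/49 = −1.11 eV, so ionization (to E = 0) requires 1.11 eV.

1.11 eV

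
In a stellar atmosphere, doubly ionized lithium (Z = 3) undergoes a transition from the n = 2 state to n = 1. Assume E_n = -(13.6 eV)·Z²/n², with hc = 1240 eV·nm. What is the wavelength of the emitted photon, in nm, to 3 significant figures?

13.5 nm

For Z = 3 the level energies scale as Z², so the effective Rydberg energy is 13.6 × 9 = 122.4 eV.
ΔE = 122.4 × (1/1² − 1/2²) = 122.4 × 0.7500 = 91.80 eV.
λ = hc/ΔE = 1240 / 91.80 = 13.5 nm.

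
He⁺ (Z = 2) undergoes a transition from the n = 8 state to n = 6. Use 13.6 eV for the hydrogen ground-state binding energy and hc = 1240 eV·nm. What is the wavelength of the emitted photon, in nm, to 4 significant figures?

For Z = 2 the level energies scale as Z², so the effective Rydberg energy is 13.6 × 4 = 54.40 eV.
ΔE = 54.40 × (1/6² − 1/8²) = 54.40 × 0.01215 = 0.6611 eV.
λ = hc/ΔE = 1240 / 0.6611 = 1876 nm.

1876 nm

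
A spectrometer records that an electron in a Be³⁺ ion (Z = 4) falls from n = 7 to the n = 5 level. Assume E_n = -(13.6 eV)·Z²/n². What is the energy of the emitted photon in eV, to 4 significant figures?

The Bohr energies scale as Z², so for Z = 4: E_n = −217.6/n² eV.
E_7 = −217.6/49 = −4.441 eV and E_5 = −217.6/25 = −8.704 eV.
The photon energy is |E_7 − E_5| = 4.263 eV.

4.263 eV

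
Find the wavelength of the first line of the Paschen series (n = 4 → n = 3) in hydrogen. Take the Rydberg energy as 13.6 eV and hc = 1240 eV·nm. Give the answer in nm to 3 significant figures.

The Paschen series terminates on n_f = 3; the first line has n_i = 3+1 = 4.
ΔE = 13.60 × (1/3² − 1/4²) = 0.6611 eV.
λ = 1240 / 0.6611 = 1880 nm.

1880 nm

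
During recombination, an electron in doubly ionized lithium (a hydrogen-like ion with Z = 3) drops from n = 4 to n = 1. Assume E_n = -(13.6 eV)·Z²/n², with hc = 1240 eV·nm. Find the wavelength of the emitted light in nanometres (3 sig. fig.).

10.8 nm

For Z = 3 the level energies scale as Z², so the effective Rydberg energy is 13.6 × 9 = 122.4 eV.
ΔE = 122.4 × (1/1² − 1/4²) = 122.4 × 0.9375 = 114.8 eV.
λ = hc/ΔE = 1240 / 114.8 = 10.8 nm.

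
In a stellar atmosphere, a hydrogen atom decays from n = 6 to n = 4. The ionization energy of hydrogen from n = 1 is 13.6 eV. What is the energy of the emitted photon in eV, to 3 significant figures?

E_6 = −13.60/36 = −0.3778 eV and E_4 = −13.60/16 = −0.8500 eV.
The photon energy is |E_6 − E_4| = 0.472 eV.

0.472 eV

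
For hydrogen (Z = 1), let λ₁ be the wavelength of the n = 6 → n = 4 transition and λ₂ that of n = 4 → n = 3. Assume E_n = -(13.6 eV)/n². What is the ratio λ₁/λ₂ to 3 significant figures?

λ ∝ 1/ΔE ∝ 1/(1/n_f² − 1/n_i²), and the Z² and hc factors cancel in the ratio.
λ₁/λ₂ = (1/3² − 1/4²)/(1/4² − 1/6²) = 0.04861/0.03472 = 1.40.

1.40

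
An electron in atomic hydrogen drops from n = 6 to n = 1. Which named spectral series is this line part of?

Lyman

The series is set by the lower level: n_f = 1 is the Lyman series.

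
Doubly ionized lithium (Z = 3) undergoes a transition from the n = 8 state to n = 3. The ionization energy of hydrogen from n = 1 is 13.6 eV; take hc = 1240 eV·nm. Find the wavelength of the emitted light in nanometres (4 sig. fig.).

106.1 nm

For Z = 3 the level energies scale as Z², so the effective Rydberg energy is 13.6 × 9 = 122.4 eV.
ΔE = 122.4 × (1/3² − 1/8²) = 122.4 × 0.09549 = 11.69 eV.
λ = hc/ΔE = 1240 / 11.69 = 106.1 nm.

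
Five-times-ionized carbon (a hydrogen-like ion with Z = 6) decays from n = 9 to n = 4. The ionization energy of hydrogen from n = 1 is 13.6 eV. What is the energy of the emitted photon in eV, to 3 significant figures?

24.6 eV

The Bohr energies scale as Z², so for Z = 6: E_n = −489.6/n² eV.
E_9 = −489.6/81 = −6.044 eV and E_4 = −489.6/16 = −30.60 eV.
The photon energy is |E_9 − E_4| = 24.6 eV.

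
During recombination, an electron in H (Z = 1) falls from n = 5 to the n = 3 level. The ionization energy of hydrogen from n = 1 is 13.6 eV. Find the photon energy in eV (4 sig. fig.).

0.9671 eV

E_5 = −13.60/25 = −0.5440 eV and E_3 = −13.60/9 = −1.511 eV.
The photon energy is |E_5 − E_3| = 0.9671 eV.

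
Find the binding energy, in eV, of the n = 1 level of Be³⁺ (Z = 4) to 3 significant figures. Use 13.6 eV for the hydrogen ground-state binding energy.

E_n = −13.6 Z²/n² = −217.6/n² eV for Z = 4.
E_1 = −217.6/1 = −218 eV, so ionization (to E = 0) requires 218 eV.

218 eV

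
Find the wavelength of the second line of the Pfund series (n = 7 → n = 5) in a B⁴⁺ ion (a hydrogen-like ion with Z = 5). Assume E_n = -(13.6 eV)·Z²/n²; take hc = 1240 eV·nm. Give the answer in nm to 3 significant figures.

The Pfund series terminates on n_f = 5; the second line has n_i = 5+2 = 7.
ΔE = 340.0 × (1/5² − 1/7²) = 6.661 eV.
λ = 1240 / 6.661 = 186 nm.

186 nm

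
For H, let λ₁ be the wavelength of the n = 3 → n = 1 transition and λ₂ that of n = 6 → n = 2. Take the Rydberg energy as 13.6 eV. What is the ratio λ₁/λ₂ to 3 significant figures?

λ ∝ 1/ΔE ∝ 1/(1/n_f² − 1/n_i²), and the Z² and hc factors cancel in the ratio.
λ₁/λ₂ = (1/2² − 1/6²)/(1/1² − 1/3²) = 0.2222/0.8889 = 0.250.

0.250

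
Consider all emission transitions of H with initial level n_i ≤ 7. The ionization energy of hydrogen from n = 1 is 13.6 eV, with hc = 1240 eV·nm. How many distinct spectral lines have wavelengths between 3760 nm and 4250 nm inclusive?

1

Enumerate all n_i → n_f pairs with 1 ≤ n_f < n_i ≤ 7 and compute λ = 1240 / [13.6·1·(1/n_f² − 1/n_i²)].
Lines falling in [3760, 4250] nm: 5→4 (4052 nm).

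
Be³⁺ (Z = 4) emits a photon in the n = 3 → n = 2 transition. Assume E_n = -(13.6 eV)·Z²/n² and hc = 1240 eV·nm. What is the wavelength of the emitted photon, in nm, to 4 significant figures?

41.03 nm

For Z = 4 the level energies scale as Z², so the effective Rydberg energy is 13.6 × 16 = 217.6 eV.
ΔE = 217.6 × (1/2² − 1/3²) = 217.6 × 0.1389 = 30.22 eV.
λ = hc/ΔE = 1240 / 30.22 = 41.03 nm.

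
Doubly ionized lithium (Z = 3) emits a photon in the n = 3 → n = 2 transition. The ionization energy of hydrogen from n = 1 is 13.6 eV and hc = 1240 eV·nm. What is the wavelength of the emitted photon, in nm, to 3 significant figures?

72.9 nm

For Z = 3 the level energies scale as Z², so the effective Rydberg energy is 13.6 × 9 = 122.4 eV.
ΔE = 122.4 × (1/2² − 1/3²) = 122.4 × 0.1389 = 17.00 eV.
λ = hc/ΔE = 1240 / 17.00 = 72.9 nm.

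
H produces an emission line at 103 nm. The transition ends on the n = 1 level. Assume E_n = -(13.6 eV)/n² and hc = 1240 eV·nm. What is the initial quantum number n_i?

n_i = 3

The photon energy is ΔE = hc/λ = 1240 / 103 = 12.04 eV.
With Z = 1, ΔE = 13.60 × (1/n_f² − 1/n_i²), so 1/n_f² − 1/n_i² = 0.8852.
With n_f = 1: 1/n_i² = 1/1 − 0.8852 = 0.1148, so n_i ≈ 2.95.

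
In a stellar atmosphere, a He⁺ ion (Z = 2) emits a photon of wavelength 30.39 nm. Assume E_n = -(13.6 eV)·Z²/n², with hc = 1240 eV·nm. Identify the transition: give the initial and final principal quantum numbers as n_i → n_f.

The photon energy is ΔE = hc/λ = 1240 / 30.39 = 40.80 eV.
With Z = 2, ΔE = 54.40 × (1/n_f² − 1/n_i²), so 1/n_f² − 1/n_i² = 0.7501.
Trying n_f = 1 gives 1/n_i² = 0.2499, i.e. n_i ≈ 2; this pair matches.

n_i = 2, n_f = 1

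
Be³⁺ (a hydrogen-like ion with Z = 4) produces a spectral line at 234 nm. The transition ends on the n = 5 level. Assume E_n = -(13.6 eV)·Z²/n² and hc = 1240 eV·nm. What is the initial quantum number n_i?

The photon energy is ΔE = hc/λ = 1240 / 234 = 5.299 eV.
With Z = 4, ΔE = 217.6 × (1/n_f² − 1/n_i²), so 1/n_f² − 1/n_i² = 0.02435.
With n_f = 5: 1/n_i² = 1/25 − 0.02435 = 0.01565, so n_i ≈ 7.99.

n_i = 8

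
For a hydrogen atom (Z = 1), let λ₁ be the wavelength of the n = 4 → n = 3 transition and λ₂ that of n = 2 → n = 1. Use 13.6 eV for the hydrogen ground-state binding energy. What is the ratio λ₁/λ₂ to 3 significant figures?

λ ∝ 1/ΔE ∝ 1/(1/n_f² − 1/n_i²), and the Z² and hc factors cancel in the ratio.
λ₁/λ₂ = (1/1² − 1/2²)/(1/3² − 1/4²) = 0.7500/0.04861 = 15.4.

15.4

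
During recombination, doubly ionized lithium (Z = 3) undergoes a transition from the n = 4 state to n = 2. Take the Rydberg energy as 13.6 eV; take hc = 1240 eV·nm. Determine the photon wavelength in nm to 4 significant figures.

54.03 nm

For Z = 3 the level energies scale as Z², so the effective Rydberg energy is 13.6 × 9 = 122.4 eV.
ΔE = 122.4 × (1/2² − 1/4²) = 122.4 × 0.1875 = 22.95 eV.
λ = hc/ΔE = 1240 / 22.95 = 54.03 nm.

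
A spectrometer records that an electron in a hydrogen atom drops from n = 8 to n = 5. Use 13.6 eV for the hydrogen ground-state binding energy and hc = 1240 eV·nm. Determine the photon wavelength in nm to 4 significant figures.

ΔE = 13.60 × (1/5² − 1/8²) = 13.60 × 0.02438 = 0.3315 eV.
λ = hc/ΔE = 1240 / 0.3315 = 3741 nm.

3741 nm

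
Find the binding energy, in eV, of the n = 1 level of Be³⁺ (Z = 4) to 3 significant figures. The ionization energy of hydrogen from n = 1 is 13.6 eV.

218 eV

E_n = −13.6 Z²/n² = −217.6/n² eV for Z = 4.
E_1 = −217.6/1 = −218 eV, so ionization (to E = 0) requires 218 eV.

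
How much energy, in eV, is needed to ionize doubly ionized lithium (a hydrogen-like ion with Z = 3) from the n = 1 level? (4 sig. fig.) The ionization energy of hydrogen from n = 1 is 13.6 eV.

E_n = −13.6 Z²/n² = −122.4/n² eV for Z = 3.
E_1 = −122.4/1 = −122.4 eV, so ionization (to E = 0) requires 122.4 eV.

122.4 eV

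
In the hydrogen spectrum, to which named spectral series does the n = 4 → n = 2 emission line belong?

Balmer

The series is set by the lower level: n_f = 2 is the Balmer series.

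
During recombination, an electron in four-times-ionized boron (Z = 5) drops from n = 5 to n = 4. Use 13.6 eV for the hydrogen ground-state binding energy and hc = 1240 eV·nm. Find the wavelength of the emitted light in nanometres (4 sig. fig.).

For Z = 5 the level energies scale as Z², so the effective Rydberg energy is 13.6 × 25 = 340.0 eV.
ΔE = 340.0 × (1/4² − 1/5²) = 340.0 × 0.02250 = 7.650 eV.
λ = hc/ΔE = 1240 / 7.650 = 162.1 nm.

162.1 nm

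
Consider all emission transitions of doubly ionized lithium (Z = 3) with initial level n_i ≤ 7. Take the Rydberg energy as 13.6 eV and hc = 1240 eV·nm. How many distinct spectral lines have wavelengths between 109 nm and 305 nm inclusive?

6

Enumerate all n_i → n_f pairs with 1 ≤ n_f < n_i ≤ 7 and compute λ = 1240 / [13.6·9·(1/n_f² − 1/n_i²)].
Lines falling in [109, 305] nm: 7→3 (111.7 nm), 6→3 (121.6 nm), 5→3 (142.5 nm), 4→3 (208.4 nm), 7→4 (240.7 nm), 6→4 (291.8 nm).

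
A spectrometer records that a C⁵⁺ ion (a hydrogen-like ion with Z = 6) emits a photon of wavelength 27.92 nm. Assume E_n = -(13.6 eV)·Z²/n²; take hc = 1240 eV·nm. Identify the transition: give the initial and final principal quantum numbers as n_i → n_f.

The photon energy is ΔE = hc/λ = 1240 / 27.92 = 44.41 eV.
With Z = 6, ΔE = 489.6 × (1/n_f² − 1/n_i²), so 1/n_f² − 1/n_i² = 0.09071.
Trying n_f = 3 gives 1/n_i² = 0.02040, i.e. n_i ≈ 7; this pair matches.

n_i = 7, n_f = 3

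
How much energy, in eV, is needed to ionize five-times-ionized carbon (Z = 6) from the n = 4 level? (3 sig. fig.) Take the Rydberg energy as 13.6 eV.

E_n = −13.6 Z²/n² = −489.6/n² eV for Z = 6.
E_4 = −489.6/16 = −30.6 eV, so ionization (to E = 0) requires 30.6 eV.

30.6 eV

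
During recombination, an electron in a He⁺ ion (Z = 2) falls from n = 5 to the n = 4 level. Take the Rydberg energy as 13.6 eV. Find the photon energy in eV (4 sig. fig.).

The Bohr energies scale as Z², so for Z = 2: E_n = −54.40/n² eV.
E_5 = −54.40/25 = −2.176 eV and E_4 = −54.40/16 = −3.400 eV.
The photon energy is |E_5 − E_4| = 1.224 eV.

1.224 eV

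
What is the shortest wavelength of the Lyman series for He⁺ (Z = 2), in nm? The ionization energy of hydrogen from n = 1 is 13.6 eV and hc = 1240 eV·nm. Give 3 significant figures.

The Lyman series has lower level n_f = 1; the series limit corresponds to n_i → ∞.
ΔE_max = 13.6 × 4 / 1² = 54.40 eV.
λ_min = 1240 / 54.40 = 22.8 nm.

22.8 nm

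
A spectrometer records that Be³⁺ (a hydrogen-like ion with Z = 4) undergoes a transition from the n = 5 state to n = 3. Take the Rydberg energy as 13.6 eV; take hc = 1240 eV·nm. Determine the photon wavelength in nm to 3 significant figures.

For Z = 4 the level energies scale as Z², so the effective Rydberg energy is 13.6 × 16 = 217.6 eV.
ΔE = 217.6 × (1/3² − 1/5²) = 217.6 × 0.07111 = 15.47 eV.
λ = hc/ΔE = 1240 / 15.47 = 80.1 nm.

80.1 nm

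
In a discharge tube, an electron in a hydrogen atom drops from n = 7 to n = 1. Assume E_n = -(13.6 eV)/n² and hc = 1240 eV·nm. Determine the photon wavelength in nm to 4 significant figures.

ΔE = 13.60 × (1/1² − 1/7²) = 13.60 × 0.9796 = 13.32 eV.
λ = hc/ΔE = 1240 / 13.32 = 93.08 nm.
This line belongs to the Lyman series.

93.08 nm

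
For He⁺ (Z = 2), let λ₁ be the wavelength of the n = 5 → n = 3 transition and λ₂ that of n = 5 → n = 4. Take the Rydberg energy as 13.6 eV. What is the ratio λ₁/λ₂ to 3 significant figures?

0.316

λ ∝ 1/ΔE ∝ 1/(1/n_f² − 1/n_i²), and the Z² and hc factors cancel in the ratio.
λ₁/λ₂ = (1/4² − 1/5²)/(1/3² − 1/5²) = 0.02250/0.07111 = 0.316.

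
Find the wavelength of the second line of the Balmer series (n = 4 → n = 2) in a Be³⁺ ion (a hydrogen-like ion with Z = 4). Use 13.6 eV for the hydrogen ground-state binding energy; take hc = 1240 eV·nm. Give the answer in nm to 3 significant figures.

30.4 nm

The Balmer series terminates on n_f = 2; the second line has n_i = 2+2 = 4.
ΔE = 217.6 × (1/2² − 1/4²) = 40.80 eV.
λ = 1240 / 40.80 = 30.4 nm.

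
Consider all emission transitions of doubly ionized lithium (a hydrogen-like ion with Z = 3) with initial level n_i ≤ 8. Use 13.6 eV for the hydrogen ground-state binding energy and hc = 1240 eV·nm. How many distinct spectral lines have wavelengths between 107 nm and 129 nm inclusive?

Enumerate all n_i → n_f pairs with 1 ≤ n_f < n_i ≤ 8 and compute λ = 1240 / [13.6·9·(1/n_f² − 1/n_i²)].
Lines falling in [107, 129] nm: 7→3 (111.7 nm), 6→3 (121.6 nm).

2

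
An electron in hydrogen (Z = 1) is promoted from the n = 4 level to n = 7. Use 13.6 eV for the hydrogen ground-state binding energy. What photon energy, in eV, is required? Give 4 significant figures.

0.5724 eV

E_7 = −13.60/49 = −0.2776 eV and E_4 = −13.60/16 = −0.8500 eV.
The photon energy is |E_7 − E_4| = 0.5724 eV.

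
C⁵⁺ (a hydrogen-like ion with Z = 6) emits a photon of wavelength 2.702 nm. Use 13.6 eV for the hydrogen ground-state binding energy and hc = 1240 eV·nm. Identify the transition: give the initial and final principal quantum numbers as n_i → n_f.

n_i = 4, n_f = 1

The photon energy is ΔE = hc/λ = 1240 / 2.702 = 458.9 eV.
With Z = 6, ΔE = 489.6 × (1/n_f² − 1/n_i²), so 1/n_f² − 1/n_i² = 0.9373.
Trying n_f = 1 gives 1/n_i² = 0.06266, i.e. n_i ≈ 4; this pair matches.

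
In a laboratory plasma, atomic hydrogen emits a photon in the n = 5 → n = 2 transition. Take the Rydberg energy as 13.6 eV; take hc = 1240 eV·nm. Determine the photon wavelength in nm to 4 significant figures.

434.2 nm

ΔE = 13.60 × (1/2² − 1/5²) = 13.60 × 0.2100 = 2.856 eV.
λ = hc/ΔE = 1240 / 2.856 = 434.2 nm.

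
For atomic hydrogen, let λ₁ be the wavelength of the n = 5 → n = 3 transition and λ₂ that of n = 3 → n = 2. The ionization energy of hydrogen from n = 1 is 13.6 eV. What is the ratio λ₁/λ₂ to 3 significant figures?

1.95

λ ∝ 1/ΔE ∝ 1/(1/n_f² − 1/n_i²), and the Z² and hc factors cancel in the ratio.
λ₁/λ₂ = (1/2² − 1/3²)/(1/3² − 1/5²) = 0.1389/0.07111 = 1.95.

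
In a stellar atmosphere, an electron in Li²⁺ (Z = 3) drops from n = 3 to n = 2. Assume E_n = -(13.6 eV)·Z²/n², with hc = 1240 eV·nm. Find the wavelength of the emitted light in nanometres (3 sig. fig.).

72.9 nm

For Z = 3 the level energies scale as Z², so the effective Rydberg energy is 13.6 × 9 = 122.4 eV.
ΔE = 122.4 × (1/2² − 1/3²) = 122.4 × 0.1389 = 17.00 eV.
λ = hc/ΔE = 1240 / 17.00 = 72.9 nm.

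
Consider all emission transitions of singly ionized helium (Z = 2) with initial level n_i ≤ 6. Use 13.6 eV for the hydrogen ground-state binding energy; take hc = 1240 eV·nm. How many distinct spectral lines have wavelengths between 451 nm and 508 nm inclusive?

Enumerate all n_i → n_f pairs with 1 ≤ n_f < n_i ≤ 6 and compute λ = 1240 / [13.6·4·(1/n_f² − 1/n_i²)].
Lines falling in [451, 508] nm: 4→3 (468.9 nm).

1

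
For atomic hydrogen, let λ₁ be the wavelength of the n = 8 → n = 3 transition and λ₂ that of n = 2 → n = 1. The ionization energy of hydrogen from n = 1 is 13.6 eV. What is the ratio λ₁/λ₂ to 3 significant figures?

λ ∝ 1/ΔE ∝ 1/(1/n_f² − 1/n_i²), and the Z² and hc factors cancel in the ratio.
λ₁/λ₂ = (1/1² − 1/2²)/(1/3² − 1/8²) = 0.7500/0.09549 = 7.85.

7.85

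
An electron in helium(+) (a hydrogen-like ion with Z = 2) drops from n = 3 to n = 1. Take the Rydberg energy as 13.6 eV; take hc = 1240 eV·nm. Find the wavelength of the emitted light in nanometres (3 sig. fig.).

For Z = 2 the level energies scale as Z², so the effective Rydberg energy is 13.6 × 4 = 54.40 eV.
ΔE = 54.40 × (1/1² − 1/3²) = 54.40 × 0.8889 = 48.36 eV.
λ = hc/ΔE = 1240 / 48.36 = 25.6 nm.

25.6 nm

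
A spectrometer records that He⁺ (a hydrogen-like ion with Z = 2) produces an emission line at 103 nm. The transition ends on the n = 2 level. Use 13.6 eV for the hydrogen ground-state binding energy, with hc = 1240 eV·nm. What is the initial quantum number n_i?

n_i = 6

The photon energy is ΔE = hc/λ = 1240 / 103 = 12.04 eV.
With Z = 2, ΔE = 54.40 × (1/n_f² − 1/n_i²), so 1/n_f² − 1/n_i² = 0.2213.
With n_f = 2: 1/n_i² = 1/4 − 0.2213 = 0.02870, so n_i ≈ 5.90.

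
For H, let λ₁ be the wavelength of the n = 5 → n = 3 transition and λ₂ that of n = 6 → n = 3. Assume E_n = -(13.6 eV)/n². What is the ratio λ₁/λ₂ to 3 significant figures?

1.17

λ ∝ 1/ΔE ∝ 1/(1/n_f² − 1/n_i²), and the Z² and hc factors cancel in the ratio.
λ₁/λ₂ = (1/3² − 1/6²)/(1/3² − 1/5²) = 0.08333/0.07111 = 1.17.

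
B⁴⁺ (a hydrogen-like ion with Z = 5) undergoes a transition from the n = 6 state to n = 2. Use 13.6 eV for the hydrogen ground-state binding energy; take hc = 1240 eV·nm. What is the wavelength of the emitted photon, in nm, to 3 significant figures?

16.4 nm

For Z = 5 the level energies scale as Z², so the effective Rydberg energy is 13.6 × 25 = 340.0 eV.
ΔE = 340.0 × (1/2² − 1/6²) = 340.0 × 0.2222 = 75.56 eV.
λ = hc/ΔE = 1240 / 75.56 = 16.4 nm.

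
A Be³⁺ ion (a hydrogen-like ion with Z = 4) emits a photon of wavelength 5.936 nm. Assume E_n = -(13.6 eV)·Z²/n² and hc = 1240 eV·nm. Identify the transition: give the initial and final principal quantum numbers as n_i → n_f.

The photon energy is ΔE = hc/λ = 1240 / 5.936 = 208.9 eV.
With Z = 4, ΔE = 217.6 × (1/n_f² − 1/n_i²), so 1/n_f² − 1/n_i² = 0.9600.
Trying n_f = 1 gives 1/n_i² = 0.04001, i.e. n_i ≈ 5; this pair matches.

n_i = 5, n_f = 1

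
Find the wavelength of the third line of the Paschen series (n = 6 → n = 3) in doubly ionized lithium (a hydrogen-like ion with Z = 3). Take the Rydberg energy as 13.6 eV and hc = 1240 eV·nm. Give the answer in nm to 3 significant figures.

122 nm

The Paschen series terminates on n_f = 3; the third line has n_i = 3+3 = 6.
ΔE = 122.4 × (1/3² − 1/6²) = 10.20 eV.
λ = 1240 / 10.20 = 122 nm.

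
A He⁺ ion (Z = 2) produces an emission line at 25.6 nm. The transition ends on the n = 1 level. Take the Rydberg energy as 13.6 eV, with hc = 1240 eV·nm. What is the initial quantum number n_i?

The photon energy is ΔE = hc/λ = 1240 / 25.6 = 48.44 eV.
With Z = 2, ΔE = 54.40 × (1/n_f² − 1/n_i²), so 1/n_f² − 1/n_i² = 0.8904.
With n_f = 1: 1/n_i² = 1/1 − 0.8904 = 0.1096, so n_i ≈ 3.02.

n_i = 3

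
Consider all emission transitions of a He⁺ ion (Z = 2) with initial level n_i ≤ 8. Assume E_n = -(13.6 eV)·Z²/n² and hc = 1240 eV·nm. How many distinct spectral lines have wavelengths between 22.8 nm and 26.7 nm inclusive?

6

Enumerate all n_i → n_f pairs with 1 ≤ n_f < n_i ≤ 8 and compute λ = 1240 / [13.6·4·(1/n_f² − 1/n_i²)].
Lines falling in [22.8, 26.7] nm: 8→1 (23.16 nm), 7→1 (23.27 nm), 6→1 (23.45 nm), 5→1 (23.74 nm), 4→1 (24.31 nm), 3→1 (25.64 nm).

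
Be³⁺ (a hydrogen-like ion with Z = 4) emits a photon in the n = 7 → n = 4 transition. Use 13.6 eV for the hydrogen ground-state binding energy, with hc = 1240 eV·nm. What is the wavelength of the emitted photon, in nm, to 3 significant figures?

For Z = 4 the level energies scale as Z², so the effective Rydberg energy is 13.6 × 16 = 217.6 eV.
ΔE = 217.6 × (1/4² − 1/7²) = 217.6 × 0.04209 = 9.159 eV.
λ = hc/ΔE = 1240 / 9.159 = 135 nm.

135 nm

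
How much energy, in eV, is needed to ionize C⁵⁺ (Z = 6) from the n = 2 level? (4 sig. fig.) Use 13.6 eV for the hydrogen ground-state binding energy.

E_n = −13.6 Z²/n² = −489.6/n² eV for Z = 6.
E_2 = −489.6/4 = −122.4 eV, so ionization (to E = 0) requires 122.4 eV.

122.4 eV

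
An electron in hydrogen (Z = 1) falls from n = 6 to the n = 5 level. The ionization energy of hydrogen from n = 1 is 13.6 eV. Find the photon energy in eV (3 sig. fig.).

E_6 = −13.60/36 = −0.3778 eV and E_5 = −13.60/25 = −0.5440 eV.
The photon energy is |E_6 − E_5| = 0.166 eV.

0.166 eV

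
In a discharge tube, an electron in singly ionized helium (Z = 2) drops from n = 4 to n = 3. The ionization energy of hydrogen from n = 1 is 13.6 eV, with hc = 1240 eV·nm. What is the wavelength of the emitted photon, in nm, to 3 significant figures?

469 nm

For Z = 2 the level energies scale as Z², so the effective Rydberg energy is 13.6 × 4 = 54.40 eV.
ΔE = 54.40 × (1/3² − 1/4²) = 54.40 × 0.04861 = 2.644 eV.
λ = hc/ΔE = 1240 / 2.644 = 469 nm.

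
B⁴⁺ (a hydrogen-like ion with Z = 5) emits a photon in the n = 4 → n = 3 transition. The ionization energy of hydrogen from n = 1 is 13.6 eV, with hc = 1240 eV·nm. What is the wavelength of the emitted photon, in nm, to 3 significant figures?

75.0 nm

For Z = 5 the level energies scale as Z², so the effective Rydberg energy is 13.6 × 25 = 340.0 eV.
ΔE = 340.0 × (1/3² − 1/4²) = 340.0 × 0.04861 = 16.53 eV.
λ = hc/ΔE = 1240 / 16.53 = 75.0 nm.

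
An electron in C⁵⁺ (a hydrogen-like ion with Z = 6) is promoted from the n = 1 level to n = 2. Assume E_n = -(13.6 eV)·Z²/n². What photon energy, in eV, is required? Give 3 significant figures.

The Bohr energies scale as Z², so for Z = 6: E_n = −489.6/n² eV.
E_2 = −489.6/4 = −122.4 eV and E_1 = −489.6/1 = −489.6 eV.
The photon energy is |E_2 − E_1| = 367 eV.

367 eV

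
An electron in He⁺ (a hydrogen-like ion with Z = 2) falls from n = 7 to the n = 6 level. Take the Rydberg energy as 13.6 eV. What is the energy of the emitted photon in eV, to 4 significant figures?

0.4009 eV

The Bohr energies scale as Z², so for Z = 2: E_n = −54.40/n² eV.
E_7 = −54.40/49 = −1.110 eV and E_6 = −54.40/36 = −1.511 eV.
The photon energy is |E_7 − E_6| = 0.4009 eV.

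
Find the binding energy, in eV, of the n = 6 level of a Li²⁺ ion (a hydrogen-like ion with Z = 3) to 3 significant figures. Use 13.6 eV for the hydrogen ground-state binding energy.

3.40 eV

E_n = −13.6 Z²/n² = −122.4/n² eV for Z = 3.
E_6 = −122.4/36 = −3.40 eV, so ionization (to E = 0) requires 3.40 eV.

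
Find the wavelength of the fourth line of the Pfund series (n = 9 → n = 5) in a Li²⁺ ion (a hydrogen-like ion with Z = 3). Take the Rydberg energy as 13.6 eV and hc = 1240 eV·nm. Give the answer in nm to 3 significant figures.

The Pfund series terminates on n_f = 5; the fourth line has n_i = 5+4 = 9.
ΔE = 122.4 × (1/5² − 1/9²) = 3.385 eV.
λ = 1240 / 3.385 = 366 nm.

366 nm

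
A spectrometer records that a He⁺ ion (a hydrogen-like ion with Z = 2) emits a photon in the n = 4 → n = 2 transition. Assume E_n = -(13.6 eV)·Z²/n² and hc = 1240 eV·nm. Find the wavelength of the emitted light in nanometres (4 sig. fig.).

121.6 nm

For Z = 2 the level energies scale as Z², so the effective Rydberg energy is 13.6 × 4 = 54.40 eV.
ΔE = 54.40 × (1/2² − 1/4²) = 54.40 × 0.1875 = 10.20 eV.
λ = hc/ΔE = 1240 / 10.20 = 121.6 nm.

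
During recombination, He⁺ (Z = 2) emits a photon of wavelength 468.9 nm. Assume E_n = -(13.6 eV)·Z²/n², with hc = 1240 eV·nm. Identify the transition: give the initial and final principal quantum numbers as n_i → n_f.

n_i = 4, n_f = 3

The photon energy is ΔE = hc/λ = 1240 / 468.9 = 2.644 eV.
With Z = 2, ΔE = 54.40 × (1/n_f² − 1/n_i²), so 1/n_f² − 1/n_i² = 0.04861.
Trying n_f = 3 gives 1/n_i² = 0.06250, i.e. n_i ≈ 4; this pair matches.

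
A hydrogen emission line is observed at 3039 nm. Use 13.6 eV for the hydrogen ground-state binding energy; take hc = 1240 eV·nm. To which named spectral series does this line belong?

ΔE = 1240/3039 = 0.4080 eV.
This matches 13.6 × (1/5² − 1/10²), so n_f = 5: the Pfund series.

Pfund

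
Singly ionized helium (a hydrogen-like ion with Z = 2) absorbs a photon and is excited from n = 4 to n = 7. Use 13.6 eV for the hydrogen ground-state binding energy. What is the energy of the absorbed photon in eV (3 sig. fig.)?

The Bohr energies scale as Z², so for Z = 2: E_n = −54.40/n² eV.
E_7 = −54.40/49 = −1.110 eV and E_4 = −54.40/16 = −3.400 eV.
The photon energy is |E_7 − E_4| = 2.29 eV.

2.29 eV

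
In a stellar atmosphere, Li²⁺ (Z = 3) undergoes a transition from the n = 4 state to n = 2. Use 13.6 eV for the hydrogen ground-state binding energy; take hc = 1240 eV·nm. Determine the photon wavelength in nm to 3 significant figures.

For Z = 3 the level energies scale as Z², so the effective Rydberg energy is 13.6 × 9 = 122.4 eV.
ΔE = 122.4 × (1/2² − 1/4²) = 122.4 × 0.1875 = 22.95 eV.
λ = hc/ΔE = 1240 / 22.95 = 54.0 nm.

54.0 nm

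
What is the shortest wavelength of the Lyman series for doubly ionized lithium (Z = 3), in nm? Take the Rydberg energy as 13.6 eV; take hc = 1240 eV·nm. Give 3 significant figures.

The Lyman series has lower level n_f = 1; the series limit corresponds to n_i → ∞.
ΔE_max = 13.6 × 9 / 1² = 122.4 eV.
λ_min = 1240 / 122.4 = 10.1 nm.

10.1 nm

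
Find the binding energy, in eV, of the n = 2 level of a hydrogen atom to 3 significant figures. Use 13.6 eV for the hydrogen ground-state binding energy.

3.40 eV

E_2 = −13.60/4 = −3.40 eV, so ionization (to E = 0) requires 3.40 eV.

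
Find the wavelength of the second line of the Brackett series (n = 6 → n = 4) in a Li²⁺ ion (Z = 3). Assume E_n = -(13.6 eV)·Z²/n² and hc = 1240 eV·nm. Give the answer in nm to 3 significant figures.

292 nm

The Brackett series terminates on n_f = 4; the second line has n_i = 4+2 = 6.
ΔE = 122.4 × (1/4² − 1/6²) = 4.250 eV.
λ = 1240 / 4.250 = 292 nm.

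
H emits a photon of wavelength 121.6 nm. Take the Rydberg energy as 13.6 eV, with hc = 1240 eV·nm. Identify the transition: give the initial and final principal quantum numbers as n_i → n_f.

The photon energy is ΔE = hc/λ = 1240 / 121.6 = 10.20 eV.
With Z = 1, ΔE = 13.60 × (1/n_f² − 1/n_i²), so 1/n_f² − 1/n_i² = 0.7498.
Trying n_f = 1 gives 1/n_i² = 0.2502, i.e. n_i ≈ 2; this pair matches.

n_i = 2, n_f = 1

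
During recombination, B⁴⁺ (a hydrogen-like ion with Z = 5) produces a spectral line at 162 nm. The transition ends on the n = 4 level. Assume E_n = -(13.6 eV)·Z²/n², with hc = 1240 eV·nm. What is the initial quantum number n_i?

n_i = 5

The photon energy is ΔE = hc/λ = 1240 / 162 = 7.654 eV.
With Z = 5, ΔE = 340.0 × (1/n_f² − 1/n_i²), so 1/n_f² − 1/n_i² = 0.02251.
With n_f = 4: 1/n_i² = 1/16 − 0.02251 = 0.03999, so n_i ≈ 5.00.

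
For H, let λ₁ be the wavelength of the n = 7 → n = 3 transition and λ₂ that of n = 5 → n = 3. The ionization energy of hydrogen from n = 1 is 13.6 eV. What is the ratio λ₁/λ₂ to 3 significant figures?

0.784

λ ∝ 1/ΔE ∝ 1/(1/n_f² − 1/n_i²), and the Z² and hc factors cancel in the ratio.
λ₁/λ₂ = (1/3² − 1/5²)/(1/3² − 1/7²) = 0.07111/0.09070 = 0.784.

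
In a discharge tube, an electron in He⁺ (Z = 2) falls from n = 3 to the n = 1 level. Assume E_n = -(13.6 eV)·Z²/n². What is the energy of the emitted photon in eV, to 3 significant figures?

48.4 eV

The Bohr energies scale as Z², so for Z = 2: E_n = −54.40/n² eV.
E_3 = −54.40/9 = −6.044 eV and E_1 = −54.40/1 = −54.40 eV.
The photon energy is |E_3 − E_1| = 48.4 eV.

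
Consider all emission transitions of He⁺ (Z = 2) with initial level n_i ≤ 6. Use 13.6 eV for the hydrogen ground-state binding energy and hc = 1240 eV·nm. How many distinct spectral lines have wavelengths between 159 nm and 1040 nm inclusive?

Enumerate all n_i → n_f pairs with 1 ≤ n_f < n_i ≤ 6 and compute λ = 1240 / [13.6·4·(1/n_f² − 1/n_i²)].
Lines falling in [159, 1040] nm: 3→2 (164.1 nm), 6→3 (273.5 nm), 5→3 (320.5 nm), 4→3 (468.9 nm), 6→4 (656.5 nm), 5→4 (1013 nm).

6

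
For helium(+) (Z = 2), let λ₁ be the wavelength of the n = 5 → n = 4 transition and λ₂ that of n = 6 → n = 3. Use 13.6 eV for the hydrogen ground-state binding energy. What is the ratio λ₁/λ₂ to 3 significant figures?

λ ∝ 1/ΔE ∝ 1/(1/n_f² − 1/n_i²), and the Z² and hc factors cancel in the ratio.
λ₁/λ₂ = (1/3² − 1/6²)/(1/4² − 1/5²) = 0.08333/0.02250 = 3.70.

3.70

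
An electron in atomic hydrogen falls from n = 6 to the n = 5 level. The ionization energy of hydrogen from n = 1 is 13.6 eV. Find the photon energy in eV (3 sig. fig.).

0.166 eV

E_6 = −13.60/36 = −0.3778 eV and E_5 = −13.60/25 = −0.5440 eV.
The photon energy is |E_6 − E_5| = 0.166 eV.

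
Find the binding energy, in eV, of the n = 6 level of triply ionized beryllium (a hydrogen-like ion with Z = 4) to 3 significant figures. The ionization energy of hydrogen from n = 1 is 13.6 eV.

6.04 eV

E_n = −13.6 Z²/n² = −217.6/n² eV for Z = 4.
E_6 = −217.6/36 = −6.04 eV, so ionization (to E = 0) requires 6.04 eV.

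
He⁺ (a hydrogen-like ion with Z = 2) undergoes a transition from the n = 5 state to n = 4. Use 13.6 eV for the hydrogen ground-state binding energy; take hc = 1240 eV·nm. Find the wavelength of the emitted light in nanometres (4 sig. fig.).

1013 nm

For Z = 2 the level energies scale as Z², so the effective Rydberg energy is 13.6 × 4 = 54.40 eV.
ΔE = 54.40 × (1/4² − 1/5²) = 54.40 × 0.02250 = 1.224 eV.
λ = hc/ΔE = 1240 / 1.224 = 1013 nm.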